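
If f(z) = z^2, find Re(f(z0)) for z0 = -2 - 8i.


Step 1: z0 = -2 - 8i
Step 2: z0^2 = (-2)^2 - (-8)^2 + 32i
Step 3: real part = 4 - 64 = -60

-60


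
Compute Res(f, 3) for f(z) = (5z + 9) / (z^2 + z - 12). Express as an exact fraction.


Step 1: Q(z) = z^2 + z - 12 = (z - 3)(z + 4)
Step 2: Q'(z) = 2z + 1
Step 3: Q'(3) = 7, P(3) = 24
Step 4: Res = P(3)/Q'(3) = 24/7 = 24/7

24/7


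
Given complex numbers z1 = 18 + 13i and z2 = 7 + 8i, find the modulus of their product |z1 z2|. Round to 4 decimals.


Step 1: |z1| = sqrt(18^2 + 13^2) = sqrt(493)
Step 2: |z2| = sqrt(7^2 + 8^2) = sqrt(113)
Step 3: |z1*z2| = |z1|*|z2| = sqrt(493) * sqrt(113) = sqrt(493 * 113) = sqrt(55709)
Step 4: = 236.0275

236.0275


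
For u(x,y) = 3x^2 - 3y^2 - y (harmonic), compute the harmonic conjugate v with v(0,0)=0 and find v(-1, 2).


Step 1: v_x = -u_y = 6y + 1
Step 2: v_y = u_x = 6x + 0
Step 3: v = 6xy + x + C
Step 4: v(0,0) = 0 => C = 0
Step 5: v(-1, 2) = -13

-13


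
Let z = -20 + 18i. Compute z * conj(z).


Step 1: conj(z) = -20 - 18i
Step 2: z * conj(z) = (-20)^2 + 18^2
Step 3: = 400 + 324 = 724

724


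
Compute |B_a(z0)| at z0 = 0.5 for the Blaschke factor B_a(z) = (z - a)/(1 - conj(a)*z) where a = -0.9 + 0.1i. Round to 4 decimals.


Step 1: Numerator z0 - a = 0.5 - (-0.9 + 0.1i) = 1.4 - 0.1i
Step 2: Denominator 1 - conj(a)*z0 = 1 - (-0.9 - 0.1i)*0.5 = 1.45 + 0.05i
Step 3: |z0 - a|^2 = 1.4^2 + (-0.1)^2 = 1.97; |1 - conj(a)*z0|^2 = 1.45^2 + 0.05^2 = 2.105
Step 4: |B_a(0.5)| = sqrt(1.97 / 2.105) = sqrt(0.935867)
Step 5: = 0.9674

0.9674


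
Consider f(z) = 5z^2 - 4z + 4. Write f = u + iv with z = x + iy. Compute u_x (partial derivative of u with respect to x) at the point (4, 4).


Step 1: f(z) = 5(x+iy)^2 - 4(x+iy) + 4
Step 2: u = 5(x^2 - y^2) - 4x + 4
Step 3: u_x = 10x - 4
Step 4: At (4, 4): u_x = 40 - 4 = 36

36


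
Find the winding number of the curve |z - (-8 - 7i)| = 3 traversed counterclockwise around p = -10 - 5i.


Step 1: Center c = (-8, -7), radius = 3
Step 2: |p - c|^2 = (-2)^2 + 2^2 = 8
Step 3: r^2 = 9
Step 4: |p-c| < r so winding number = 1

1


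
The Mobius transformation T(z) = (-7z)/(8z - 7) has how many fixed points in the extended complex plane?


Step 1: Fixed points satisfy T(z) = z
Step 2: 8z^2 = 0
Step 3: Discriminant = 0^2 - 4*8*0 = 0
Step 4: Number of fixed points = 1

1


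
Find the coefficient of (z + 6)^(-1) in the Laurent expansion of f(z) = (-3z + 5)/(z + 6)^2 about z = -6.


Step 1: Write the numerator in powers of (z + 6): -3z + 5 = -3(z + 6) + (-3*(-6) + 5) = -3(z + 6) + 23
Step 2: Divide by (z + 6)^2: f(z) = 23(z + 6)^(-2) - 3(z + 6)^(-1)
Step 3: This finite sum is the Laurent series of f about z = -6.
Step 4: Coefficient of (z + 6)^(-1) = coefficient of (z + 6) in the re-centred numerator = -3

-3


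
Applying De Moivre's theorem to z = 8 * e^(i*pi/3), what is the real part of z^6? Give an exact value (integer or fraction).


Step 1: By De Moivre's theorem, z^6 = 8^6 * e^(i*6*pi/3) = 262144 * (cos(2*pi) + i*sin(2*pi))
Step 2: |z|^6 = 8^6 = 262144
Step 3: Reduce the angle mod 2*pi: 2*pi - 2*pi = 0
Step 4: cos(0) = 1
Step 5: Re(z^6) = 262144 * 1 = 262144

262144


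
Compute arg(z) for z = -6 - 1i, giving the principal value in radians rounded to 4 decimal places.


Step 1: z = -6 - 1i
Step 2: arg(z) = atan2(-1, -6)
Step 3: arg(z) = -2.9764

-2.9764


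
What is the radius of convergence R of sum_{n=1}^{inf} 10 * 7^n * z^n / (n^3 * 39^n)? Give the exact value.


Step 1: General term a_n = 10 * 7^n / (n^3 * 39^n)
Step 2: By the root test, |a_n|^(1/n) = 10^(1/n) * 7 / (n^(3/n) * 39) -> 7/39 as n -> infinity (since 10^(1/n) -> 1 and n^(3/n) -> 1)
Step 3: R = 1/lim|a_n|^(1/n) = 39/7

39/7


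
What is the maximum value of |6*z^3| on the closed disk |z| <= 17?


Step 1: On |z| = 17, |f(z)| = 6 * |z|^3 = 6 * 17^3
Step 2: By maximum modulus principle, maximum is on boundary.
Step 3: Maximum = 6 * 4913 = 29478

29478


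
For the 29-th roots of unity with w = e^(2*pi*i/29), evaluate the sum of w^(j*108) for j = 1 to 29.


Step 1: The sum sum_{j=1}^{n} w^(k*j) equals n if n | k, else 0.
Step 2: Here n = 29, k = 108
Step 3: Does n divide k? 29 | 108 -> False
Step 4: Sum = 0

0


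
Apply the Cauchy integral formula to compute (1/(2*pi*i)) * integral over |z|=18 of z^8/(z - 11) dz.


Step 1: f(z) = z^8, a = 11 is inside |z| = 18
Step 2: By Cauchy integral formula: (1/(2pi*i)) * integral = f(a)
Step 3: f(11) = 11^8 = 214358881

214358881


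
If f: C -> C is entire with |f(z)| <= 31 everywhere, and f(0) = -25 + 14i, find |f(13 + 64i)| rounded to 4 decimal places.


Step 1: By Liouville's theorem, a bounded entire function is constant.
Step 2: f(z) = f(0) = -25 + 14i for all z.
Step 3: |f(w)| = |-25 + 14i| = sqrt(625 + 196)
Step 4: = 28.6531

28.6531


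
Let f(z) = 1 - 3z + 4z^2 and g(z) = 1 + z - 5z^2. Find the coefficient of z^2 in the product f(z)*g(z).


Step 1: z^2 term in f*g comes from: (1)*(-5z^2) + (-3z)*(z) + (4z^2)*(1)
Step 2: = -5 - 3 + 4
Step 3: = -4

-4


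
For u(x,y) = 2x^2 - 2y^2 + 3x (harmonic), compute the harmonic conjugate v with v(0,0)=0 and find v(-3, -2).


Step 1: v_x = -u_y = 4y + 0
Step 2: v_y = u_x = 4x + 3
Step 3: v = 4xy + 3y + C
Step 4: v(0,0) = 0 => C = 0
Step 5: v(-3, -2) = 18

18


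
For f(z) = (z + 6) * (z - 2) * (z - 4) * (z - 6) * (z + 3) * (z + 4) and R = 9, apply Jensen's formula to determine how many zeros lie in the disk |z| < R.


Jensen's formula: (1/2pi)*integral log|f(Re^it)|dt = log|f(0)| + sum_{|a_k|<R} log(R/|a_k|)
Step 1: f(0) = 6 * (-2) * (-4) * (-6) * 3 * 4 = -3456
Step 2: log|f(0)| = log|-6| + log|2| + log|4| + log|6| + log|-3| + log|-4| = 8.1479
Step 3: Zeros inside |z| < 9: -6, 2, 4, 6, -3, -4
Step 4: Jensen sum = log(9/6) + log(9/2) + log(9/4) + log(9/6) + log(9/3) + log(9/4) = 5.0355
Step 5: n(R) = number of terms in the Jensen sum = count of zeros inside |z| < 9 = 6

6


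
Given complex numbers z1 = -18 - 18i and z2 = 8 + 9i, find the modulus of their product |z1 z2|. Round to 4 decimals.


Step 1: |z1| = sqrt((-18)^2 + (-18)^2) = sqrt(648)
Step 2: |z2| = sqrt(8^2 + 9^2) = sqrt(145)
Step 3: |z1*z2| = |z1|*|z2| = sqrt(648) * sqrt(145) = sqrt(648 * 145) = sqrt(93960)
Step 4: = 306.529

306.529


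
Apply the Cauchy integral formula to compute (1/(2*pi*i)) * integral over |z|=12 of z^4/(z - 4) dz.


Step 1: f(z) = z^4, a = 4 is inside |z| = 12
Step 2: By Cauchy integral formula: (1/(2pi*i)) * integral = f(a)
Step 3: f(4) = 4^4 = 256

256


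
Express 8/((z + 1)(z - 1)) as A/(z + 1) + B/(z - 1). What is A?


Step 1: Multiply both sides by (z + 1) and set z = -1
Step 2: A = 8 / (-1 - 1)
Step 3: A = 8 / (-2)
Step 4: A = -4

-4


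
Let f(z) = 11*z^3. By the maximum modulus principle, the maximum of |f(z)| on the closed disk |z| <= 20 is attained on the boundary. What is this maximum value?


Step 1: On |z| = 20, |f(z)| = 11 * |z|^3 = 11 * 20^3
Step 2: By maximum modulus principle, maximum is on boundary.
Step 3: Maximum = 11 * 8000 = 88000

88000


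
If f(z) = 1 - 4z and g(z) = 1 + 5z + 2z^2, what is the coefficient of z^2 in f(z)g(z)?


Step 1: z^2 term in f*g comes from: (1)*(2z^2) + (-4z)*(5z) + (0)*(1)
Step 2: = 2 - 20 + 0
Step 3: = -18

-18


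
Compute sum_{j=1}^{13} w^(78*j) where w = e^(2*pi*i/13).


Step 1: The sum sum_{j=1}^{n} w^(k*j) equals n if n | k, else 0.
Step 2: Here n = 13, k = 78
Step 3: Does n divide k? 13 | 78 -> True
Step 4: Sum = 13

13


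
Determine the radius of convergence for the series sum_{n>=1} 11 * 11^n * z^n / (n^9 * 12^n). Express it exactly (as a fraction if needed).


Step 1: General term a_n = 11 * 11^n / (n^9 * 12^n)
Step 2: By the root test, |a_n|^(1/n) = 11^(1/n) * 11 / (n^(9/n) * 12) -> 11/12 as n -> infinity (since 11^(1/n) -> 1 and n^(9/n) -> 1)
Step 3: R = 1/lim|a_n|^(1/n) = 12/11

12/11


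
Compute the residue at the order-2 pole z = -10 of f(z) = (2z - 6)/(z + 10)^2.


Step 1: Pole of order 2 at z = -10
Step 2: Res = lim d/dz [(z + 10)^2 * f(z)] as z -> -10
Step 3: (z + 10)^2 * f(z) = 2z - 6
Step 4: d/dz[2z - 6] = 2

2


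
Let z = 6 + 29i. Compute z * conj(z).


Step 1: conj(z) = 6 - 29i
Step 2: z * conj(z) = 6^2 + 29^2
Step 3: = 36 + 841 = 877

877


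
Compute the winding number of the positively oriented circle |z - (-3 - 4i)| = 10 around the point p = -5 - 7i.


Step 1: Center c = (-3, -4), radius = 10
Step 2: |p - c|^2 = (-2)^2 + (-3)^2 = 13
Step 3: r^2 = 100
Step 4: |p-c| < r so winding number = 1

1


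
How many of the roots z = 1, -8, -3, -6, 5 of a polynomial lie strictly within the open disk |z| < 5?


Step 1: Check each root:
  z = 1: |1| = 1 < 5
  z = -8: |-8| = 8 >= 5
  z = -3: |-3| = 3 < 5
  z = -6: |-6| = 6 >= 5
  z = 5: |5| = 5 >= 5
Step 2: Count = 2

2


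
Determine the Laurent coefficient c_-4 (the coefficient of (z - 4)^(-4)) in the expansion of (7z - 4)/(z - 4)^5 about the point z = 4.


Step 1: Write the numerator in powers of (z - 4): 7z - 4 = 7(z - 4) + (7*4 - 4) = 7(z - 4) + 24
Step 2: Divide by (z - 4)^5: f(z) = 24(z - 4)^(-5) + 7(z - 4)^(-4)
Step 3: This finite sum is the Laurent series of f about z = 4.
Step 4: Coefficient of (z - 4)^(-4) = coefficient of (z - 4) in the re-centred numerator = 7

7


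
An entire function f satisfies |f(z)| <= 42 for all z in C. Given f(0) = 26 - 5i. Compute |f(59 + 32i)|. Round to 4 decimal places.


Step 1: By Liouville's theorem, a bounded entire function is constant.
Step 2: f(z) = f(0) = 26 - 5i for all z.
Step 3: |f(w)| = |26 - 5i| = sqrt(676 + 25)
Step 4: = 26.4764

26.4764


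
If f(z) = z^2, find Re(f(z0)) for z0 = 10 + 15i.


Step 1: z0 = 10 + 15i
Step 2: z0^2 = 10^2 - 15^2 + 300i
Step 3: real part = 100 - 225 = -125

-125


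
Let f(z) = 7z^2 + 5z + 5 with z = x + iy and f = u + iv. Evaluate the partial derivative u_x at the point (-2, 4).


Step 1: f(z) = 7(x+iy)^2 + 5(x+iy) + 5
Step 2: u = 7(x^2 - y^2) + 5x + 5
Step 3: u_x = 14x + 5
Step 4: At (-2, 4): u_x = -28 + 5 = -23

-23


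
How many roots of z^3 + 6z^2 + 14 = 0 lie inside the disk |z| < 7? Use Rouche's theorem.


Step 1: On |z| = 7 the three terms have sizes |z^3| = 7^3 = 343, |6z^2| = 6*7^2 = 294, |14| = 14
Step 2: The dominant term is g(z) = z^3; let h(z) = 6z^2 + 14 so f = g + h
Step 3: On |z| = 7: |g| = 343 and |h| <= 294 + 14 = 308
Step 4: Since 343 > 308, |h| < |g| on |z| = 7, so by Rouche f has the same number of zeros as g inside |z| < 7
Step 5: g(z) = z^3 has 3 zeros (all at the origin) inside |z| < 7. Answer = 3

3


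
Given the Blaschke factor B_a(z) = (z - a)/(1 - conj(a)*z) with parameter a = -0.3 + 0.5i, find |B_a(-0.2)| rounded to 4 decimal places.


Step 1: Numerator z0 - a = -0.2 - (-0.3 + 0.5i) = 0.1 - 0.5i
Step 2: Denominator 1 - conj(a)*z0 = 1 - (-0.3 - 0.5i)*(-0.2) = 0.94 - 0.1i
Step 3: |z0 - a|^2 = 0.1^2 + (-0.5)^2 = 0.26; |1 - conj(a)*z0|^2 = 0.94^2 + (-0.1)^2 = 0.8936
Step 4: |B_a(-0.2)| = sqrt(0.26 / 0.8936) = sqrt(0.290958)
Step 5: = 0.5394

0.5394


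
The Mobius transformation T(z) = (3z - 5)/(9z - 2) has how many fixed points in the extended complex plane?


Step 1: Fixed points satisfy T(z) = z
Step 2: 9z^2 - 5z + 5 = 0
Step 3: Discriminant = (-5)^2 - 4*9*5 = -155
Step 4: Number of fixed points = 2

2


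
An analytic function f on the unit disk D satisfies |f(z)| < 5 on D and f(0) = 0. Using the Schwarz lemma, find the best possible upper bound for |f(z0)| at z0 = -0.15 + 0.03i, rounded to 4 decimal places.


Step 1: g = f/5 maps D -> D with g(0) = 0, so by the Schwarz lemma |g(z)| <= |z|, i.e. |f(z)| <= 5|z|; this is sharp (f(z) = 5z).
Step 2: |z0|^2 = (-0.15)^2 + 0.03^2 = 0.0234
Step 3: |z0| = sqrt(0.0234) = 0.152971
Step 4: Best bound = 5 * |z0| = 5 * 0.152971 = 0.7649

0.7649


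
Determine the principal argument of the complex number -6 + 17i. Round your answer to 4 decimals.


Step 1: z = -6 + 17i
Step 2: arg(z) = atan2(17, -6)
Step 3: arg(z) = 1.9101

1.9101


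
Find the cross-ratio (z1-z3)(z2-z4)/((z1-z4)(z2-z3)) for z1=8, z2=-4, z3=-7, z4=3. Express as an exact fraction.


Step 1: (z1-z3)(z2-z4) = 15 * (-7) = -105
Step 2: (z1-z4)(z2-z3) = 5 * 3 = 15
Step 3: Cross-ratio = -105/15 = -7

-7


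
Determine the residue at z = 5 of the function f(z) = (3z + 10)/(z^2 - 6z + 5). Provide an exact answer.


Step 1: Q(z) = z^2 - 6z + 5 = (z - 5)(z - 1)
Step 2: Q'(z) = 2z - 6
Step 3: Q'(5) = 4, P(5) = 25
Step 4: Res = P(5)/Q'(5) = 25/4 = 25/4

25/4


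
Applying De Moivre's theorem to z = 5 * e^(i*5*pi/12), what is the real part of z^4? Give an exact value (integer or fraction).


Step 1: By De Moivre's theorem, z^4 = 5^4 * e^(i*4*5*pi/12) = 625 * (cos(5*pi/3) + i*sin(5*pi/3))
Step 2: |z|^4 = 5^4 = 625
Step 3: The angle 5*pi/3 already lies in [0, 2*pi)
Step 4: cos(5*pi/3) = 1/2
Step 5: Re(z^4) = 625 * 1/2 = 625/2

625/2


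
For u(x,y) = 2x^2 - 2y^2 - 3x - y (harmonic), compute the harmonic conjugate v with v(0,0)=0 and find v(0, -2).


Step 1: v_x = -u_y = 4y + 1
Step 2: v_y = u_x = 4x - 3
Step 3: v = 4xy + x - 3y + C
Step 4: v(0,0) = 0 => C = 0
Step 5: v(0, -2) = 6

6


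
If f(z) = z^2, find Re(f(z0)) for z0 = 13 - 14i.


Step 1: z0 = 13 - 14i
Step 2: z0^2 = 13^2 - (-14)^2 - 364i
Step 3: real part = 169 - 196 = -27

-27


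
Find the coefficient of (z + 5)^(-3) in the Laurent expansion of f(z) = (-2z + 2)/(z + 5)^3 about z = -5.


Step 1: Write the numerator in powers of (z + 5): -2z + 2 = -2(z + 5) + (-2*(-5) + 2) = -2(z + 5) + 12
Step 2: Divide by (z + 5)^3: f(z) = 12(z + 5)^(-3) - 2(z + 5)^(-2)
Step 3: This finite sum is the Laurent series of f about z = -5.
Step 4: Coefficient of (z + 5)^(-3) = -2*(-5) + 2 = 12

12


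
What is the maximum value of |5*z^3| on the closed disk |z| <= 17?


Step 1: On |z| = 17, |f(z)| = 5 * |z|^3 = 5 * 17^3
Step 2: By maximum modulus principle, maximum is on boundary.
Step 3: Maximum = 5 * 4913 = 24565

24565


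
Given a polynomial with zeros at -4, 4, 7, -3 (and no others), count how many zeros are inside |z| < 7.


Step 1: Check each root:
  z = -4: |-4| = 4 < 7
  z = 4: |4| = 4 < 7
  z = 7: |7| = 7 >= 7
  z = -3: |-3| = 3 < 7
Step 2: Count = 3

3


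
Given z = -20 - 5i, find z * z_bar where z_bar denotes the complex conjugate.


Step 1: conj(z) = -20 + 5i
Step 2: z * conj(z) = (-20)^2 + (-5)^2
Step 3: = 400 + 25 = 425

425


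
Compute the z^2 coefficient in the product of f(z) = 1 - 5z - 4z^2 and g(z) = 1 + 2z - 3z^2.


Step 1: z^2 term in f*g comes from: (1)*(-3z^2) + (-5z)*(2z) + (-4z^2)*(1)
Step 2: = -3 - 10 - 4
Step 3: = -17

-17


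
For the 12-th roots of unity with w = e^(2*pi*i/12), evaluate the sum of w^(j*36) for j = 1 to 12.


Step 1: The sum sum_{j=1}^{n} w^(k*j) equals n if n | k, else 0.
Step 2: Here n = 12, k = 36
Step 3: Does n divide k? 12 | 36 -> True
Step 4: Sum = 12

12


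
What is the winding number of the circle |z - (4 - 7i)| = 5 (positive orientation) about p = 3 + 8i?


Step 1: Center c = (4, -7), radius = 5
Step 2: |p - c|^2 = (-1)^2 + 15^2 = 226
Step 3: r^2 = 25
Step 4: |p-c| > r so winding number = 0

0


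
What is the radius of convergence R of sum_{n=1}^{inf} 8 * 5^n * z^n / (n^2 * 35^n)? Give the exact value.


Step 1: General term a_n = 8 * 5^n / (n^2 * 35^n)
Step 2: By the root test, |a_n|^(1/n) = 8^(1/n) * 5 / (n^(2/n) * 35) -> 5/35 as n -> infinity (since 8^(1/n) -> 1 and n^(2/n) -> 1)
Step 3: R = 1/lim|a_n|^(1/n) = 35/5 = 7

7


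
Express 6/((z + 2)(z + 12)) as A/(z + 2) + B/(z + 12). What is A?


Step 1: Multiply both sides by (z + 2) and set z = -2
Step 2: A = 6 / (-2 + 12)
Step 3: A = 6 / 10
Step 4: A = 3/5

3/5


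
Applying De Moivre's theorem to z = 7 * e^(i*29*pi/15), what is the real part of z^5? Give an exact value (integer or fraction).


Step 1: By De Moivre's theorem, z^5 = 7^5 * e^(i*5*29*pi/15) = 16807 * (cos(29*pi/3) + i*sin(29*pi/3))
Step 2: |z|^5 = 7^5 = 16807
Step 3: Reduce the angle mod 2*pi: 29*pi/3 - 8*pi = 5*pi/3
Step 4: cos(5*pi/3) = 1/2
Step 5: Re(z^5) = 16807 * 1/2 = 16807/2

16807/2


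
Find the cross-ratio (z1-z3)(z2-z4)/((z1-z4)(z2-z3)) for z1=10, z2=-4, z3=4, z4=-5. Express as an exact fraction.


Step 1: (z1-z3)(z2-z4) = 6 * 1 = 6
Step 2: (z1-z4)(z2-z3) = 15 * (-8) = -120
Step 3: Cross-ratio = -6/120 = -1/20

-1/20


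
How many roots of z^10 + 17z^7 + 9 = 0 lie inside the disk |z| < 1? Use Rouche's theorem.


Step 1: On |z| = 1 the three terms have sizes |z^10| = 1^10 = 1, |17z^7| = 17*1^7 = 17, |9| = 9
Step 2: The dominant term is g(z) = 17z^7; let h(z) = z^10 + 9 so f = g + h
Step 3: On |z| = 1: |g| = 17 and |h| <= 1 + 9 = 10
Step 4: Since 17 > 10, |h| < |g| on |z| = 1, so by Rouche f has the same number of zeros as g inside |z| < 1
Step 5: g(z) = 17z^7 has 7 zeros (at the origin, multiplicity 7) inside |z| < 1. Answer = 7

7


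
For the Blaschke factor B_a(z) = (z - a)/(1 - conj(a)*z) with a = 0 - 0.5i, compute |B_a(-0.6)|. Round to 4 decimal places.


Step 1: Numerator z0 - a = -0.6 - (0 - 0.5i) = -0.6 + 0.5i
Step 2: Denominator 1 - conj(a)*z0 = 1 - (0 + 0.5i)*(-0.6) = 1 + 0.3i
Step 3: |z0 - a|^2 = (-0.6)^2 + 0.5^2 = 0.61; |1 - conj(a)*z0|^2 = 1^2 + 0.3^2 = 1.09
Step 4: |B_a(-0.6)| = sqrt(0.61 / 1.09) = sqrt(0.559633)
Step 5: = 0.7481

0.7481


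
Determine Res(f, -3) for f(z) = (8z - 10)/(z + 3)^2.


Step 1: Pole of order 2 at z = -3
Step 2: Res = lim d/dz [(z + 3)^2 * f(z)] as z -> -3
Step 3: (z + 3)^2 * f(z) = 8z - 10
Step 4: d/dz[8z - 10] = 8

8


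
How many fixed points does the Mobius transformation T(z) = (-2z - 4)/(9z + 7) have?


Step 1: Fixed points satisfy T(z) = z
Step 2: 9z^2 + 9z + 4 = 0
Step 3: Discriminant = 9^2 - 4*9*4 = -63
Step 4: Number of fixed points = 2

2


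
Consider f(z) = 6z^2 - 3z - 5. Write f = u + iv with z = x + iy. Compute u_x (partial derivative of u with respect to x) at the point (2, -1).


Step 1: f(z) = 6(x+iy)^2 - 3(x+iy) - 5
Step 2: u = 6(x^2 - y^2) - 3x - 5
Step 3: u_x = 12x - 3
Step 4: At (2, -1): u_x = 24 - 3 = 21

21


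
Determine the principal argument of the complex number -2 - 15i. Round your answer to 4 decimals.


Step 1: z = -2 - 15i
Step 2: arg(z) = atan2(-15, -2)
Step 3: arg(z) = -1.7033

-1.7033


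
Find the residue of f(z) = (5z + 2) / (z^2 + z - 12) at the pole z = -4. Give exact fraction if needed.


Step 1: Q(z) = z^2 + z - 12 = (z + 4)(z - 3)
Step 2: Q'(z) = 2z + 1
Step 3: Q'(-4) = -7, P(-4) = -18
Step 4: Res = P(-4)/Q'(-4) = -18/(-7) = 18/7

18/7


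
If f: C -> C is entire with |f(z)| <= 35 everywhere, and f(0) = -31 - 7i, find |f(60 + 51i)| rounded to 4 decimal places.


Step 1: By Liouville's theorem, a bounded entire function is constant.
Step 2: f(z) = f(0) = -31 - 7i for all z.
Step 3: |f(w)| = |-31 - 7i| = sqrt(961 + 49)
Step 4: = 31.7805

31.7805


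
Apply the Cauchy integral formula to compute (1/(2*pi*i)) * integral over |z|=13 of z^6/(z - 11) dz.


Step 1: f(z) = z^6, a = 11 is inside |z| = 13
Step 2: By Cauchy integral formula: (1/(2pi*i)) * integral = f(a)
Step 3: f(11) = 11^6 = 1771561

1771561


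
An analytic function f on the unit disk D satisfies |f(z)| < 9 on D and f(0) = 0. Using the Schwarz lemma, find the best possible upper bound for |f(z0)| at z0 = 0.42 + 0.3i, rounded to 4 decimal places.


Step 1: g = f/9 maps D -> D with g(0) = 0, so by the Schwarz lemma |g(z)| <= |z|, i.e. |f(z)| <= 9|z|; this is sharp (f(z) = 9z).
Step 2: |z0|^2 = 0.42^2 + 0.3^2 = 0.2664
Step 3: |z0| = sqrt(0.2664) = 0.51614
Step 4: Best bound = 9 * |z0| = 9 * 0.51614 = 4.6453

4.6453


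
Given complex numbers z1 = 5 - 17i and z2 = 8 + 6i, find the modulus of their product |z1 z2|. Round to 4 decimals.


Step 1: |z1| = sqrt(5^2 + (-17)^2) = sqrt(314)
Step 2: |z2| = sqrt(8^2 + 6^2) = sqrt(100)
Step 3: |z1*z2| = |z1|*|z2| = sqrt(314) * sqrt(100) = sqrt(314 * 100) = sqrt(31400)
Step 4: = 177.2005

177.2005


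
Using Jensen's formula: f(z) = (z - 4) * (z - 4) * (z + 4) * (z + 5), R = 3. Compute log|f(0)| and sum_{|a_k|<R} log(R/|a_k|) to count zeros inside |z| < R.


Jensen's formula: (1/2pi)*integral log|f(Re^it)|dt = log|f(0)| + sum_{|a_k|<R} log(R/|a_k|)
Step 1: f(0) = (-4) * (-4) * 4 * 5 = 320
Step 2: log|f(0)| = log|4| + log|4| + log|-4| + log|-5| = 5.7683
Step 3: Zeros inside |z| < 3: none
Step 4: Jensen sum = (empty sum) = 0
Step 5: n(R) = number of terms in the Jensen sum = count of zeros inside |z| < 3 = 0

0


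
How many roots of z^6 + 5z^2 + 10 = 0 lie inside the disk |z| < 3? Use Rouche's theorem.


Step 1: On |z| = 3 the three terms have sizes |z^6| = 3^6 = 729, |5z^2| = 5*3^2 = 45, |10| = 10
Step 2: The dominant term is g(z) = z^6; let h(z) = 5z^2 + 10 so f = g + h
Step 3: On |z| = 3: |g| = 729 and |h| <= 45 + 10 = 55
Step 4: Since 729 > 55, |h| < |g| on |z| = 3, so by Rouche f has the same number of zeros as g inside |z| < 3
Step 5: g(z) = z^6 has 6 zeros (all at the origin) inside |z| < 3. Answer = 6

6


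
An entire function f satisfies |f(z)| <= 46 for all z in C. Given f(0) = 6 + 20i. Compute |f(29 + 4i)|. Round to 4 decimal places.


Step 1: By Liouville's theorem, a bounded entire function is constant.
Step 2: f(z) = f(0) = 6 + 20i for all z.
Step 3: |f(w)| = |6 + 20i| = sqrt(36 + 400)
Step 4: = 20.8806

20.8806


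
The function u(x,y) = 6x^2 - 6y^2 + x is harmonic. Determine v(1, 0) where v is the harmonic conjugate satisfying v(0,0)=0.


Step 1: v_x = -u_y = 12y + 0
Step 2: v_y = u_x = 12x + 1
Step 3: v = 12xy + y + C
Step 4: v(0,0) = 0 => C = 0
Step 5: v(1, 0) = 0

0


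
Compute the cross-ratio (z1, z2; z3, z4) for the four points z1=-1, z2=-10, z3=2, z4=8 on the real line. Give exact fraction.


Step 1: (z1-z3)(z2-z4) = (-3) * (-18) = 54
Step 2: (z1-z4)(z2-z3) = (-9) * (-12) = 108
Step 3: Cross-ratio = 54/108 = 1/2

1/2


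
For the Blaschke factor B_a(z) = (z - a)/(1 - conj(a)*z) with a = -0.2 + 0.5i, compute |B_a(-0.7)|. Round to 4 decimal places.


Step 1: Numerator z0 - a = -0.7 - (-0.2 + 0.5i) = -0.5 - 0.5i
Step 2: Denominator 1 - conj(a)*z0 = 1 - (-0.2 - 0.5i)*(-0.7) = 0.86 - 0.35i
Step 3: |z0 - a|^2 = (-0.5)^2 + (-0.5)^2 = 0.5; |1 - conj(a)*z0|^2 = 0.86^2 + (-0.35)^2 = 0.8621
Step 4: |B_a(-0.7)| = sqrt(0.5 / 0.8621) = sqrt(0.579979)
Step 5: = 0.7616

0.7616


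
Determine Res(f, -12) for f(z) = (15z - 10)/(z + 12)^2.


Step 1: Pole of order 2 at z = -12
Step 2: Res = lim d/dz [(z + 12)^2 * f(z)] as z -> -12
Step 3: (z + 12)^2 * f(z) = 15z - 10
Step 4: d/dz[15z - 10] = 15

15


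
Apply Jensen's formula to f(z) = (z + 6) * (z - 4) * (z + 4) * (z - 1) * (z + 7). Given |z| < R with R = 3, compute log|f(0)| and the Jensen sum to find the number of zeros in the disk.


Jensen's formula: (1/2pi)*integral log|f(Re^it)|dt = log|f(0)| + sum_{|a_k|<R} log(R/|a_k|)
Step 1: f(0) = 6 * (-4) * 4 * (-1) * 7 = 672
Step 2: log|f(0)| = log|-6| + log|4| + log|-4| + log|1| + log|-7| = 6.5103
Step 3: Zeros inside |z| < 3: 1
Step 4: Jensen sum = log(3/1) = 1.0986
Step 5: n(R) = number of terms in the Jensen sum = count of zeros inside |z| < 3 = 1

1


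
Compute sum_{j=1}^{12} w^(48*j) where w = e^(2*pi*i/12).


Step 1: The sum sum_{j=1}^{n} w^(k*j) equals n if n | k, else 0.
Step 2: Here n = 12, k = 48
Step 3: Does n divide k? 12 | 48 -> True
Step 4: Sum = 12

12


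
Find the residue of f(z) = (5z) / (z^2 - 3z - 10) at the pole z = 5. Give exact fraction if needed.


Step 1: Q(z) = z^2 - 3z - 10 = (z - 5)(z + 2)
Step 2: Q'(z) = 2z - 3
Step 3: Q'(5) = 7, P(5) = 25
Step 4: Res = P(5)/Q'(5) = 25/7 = 25/7

25/7


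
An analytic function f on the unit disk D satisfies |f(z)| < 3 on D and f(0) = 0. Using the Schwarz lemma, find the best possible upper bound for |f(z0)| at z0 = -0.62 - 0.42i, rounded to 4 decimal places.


Step 1: g = f/3 maps D -> D with g(0) = 0, so by the Schwarz lemma |g(z)| <= |z|, i.e. |f(z)| <= 3|z|; this is sharp (f(z) = 3z).
Step 2: |z0|^2 = (-0.62)^2 + (-0.42)^2 = 0.5608
Step 3: |z0| = sqrt(0.5608) = 0.748866
Step 4: Best bound = 3 * |z0| = 3 * 0.748866 = 2.2466

2.2466


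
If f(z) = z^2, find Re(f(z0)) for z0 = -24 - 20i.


Step 1: z0 = -24 - 20i
Step 2: z0^2 = (-24)^2 - (-20)^2 + 960i
Step 3: real part = 576 - 400 = 176

176


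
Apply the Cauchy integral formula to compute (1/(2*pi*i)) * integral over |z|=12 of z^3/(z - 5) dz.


Step 1: f(z) = z^3, a = 5 is inside |z| = 12
Step 2: By Cauchy integral formula: (1/(2pi*i)) * integral = f(a)
Step 3: f(5) = 5^3 = 125

125


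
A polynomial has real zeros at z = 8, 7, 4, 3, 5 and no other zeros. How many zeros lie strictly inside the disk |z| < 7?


Step 1: Check each root:
  z = 8: |8| = 8 >= 7
  z = 7: |7| = 7 >= 7
  z = 4: |4| = 4 < 7
  z = 3: |3| = 3 < 7
  z = 5: |5| = 5 < 7
Step 2: Count = 3

3


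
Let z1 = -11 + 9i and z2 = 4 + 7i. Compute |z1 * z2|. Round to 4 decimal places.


Step 1: |z1| = sqrt((-11)^2 + 9^2) = sqrt(202)
Step 2: |z2| = sqrt(4^2 + 7^2) = sqrt(65)
Step 3: |z1*z2| = |z1|*|z2| = sqrt(202) * sqrt(65) = sqrt(202 * 65) = sqrt(13130)
Step 4: = 114.5862

114.5862


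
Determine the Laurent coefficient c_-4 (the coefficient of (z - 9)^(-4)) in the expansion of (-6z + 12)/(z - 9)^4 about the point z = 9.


Step 1: Write the numerator in powers of (z - 9): -6z + 12 = -6(z - 9) + (-6*9 + 12) = -6(z - 9) - 42
Step 2: Divide by (z - 9)^4: f(z) = -42(z - 9)^(-4) - 6(z - 9)^(-3)
Step 3: This finite sum is the Laurent series of f about z = 9.
Step 4: Coefficient of (z - 9)^(-4) = -6*9 + 12 = -42

-42


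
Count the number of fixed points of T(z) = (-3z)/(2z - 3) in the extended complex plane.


Step 1: Fixed points satisfy T(z) = z
Step 2: 2z^2 = 0
Step 3: Discriminant = 0^2 - 4*2*0 = 0
Step 4: Number of fixed points = 1

1


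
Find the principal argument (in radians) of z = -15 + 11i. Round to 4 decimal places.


Step 1: z = -15 + 11i
Step 2: arg(z) = atan2(11, -15)
Step 3: arg(z) = 2.5088

2.5088


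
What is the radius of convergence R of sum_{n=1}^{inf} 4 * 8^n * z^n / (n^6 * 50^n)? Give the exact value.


Step 1: General term a_n = 4 * 8^n / (n^6 * 50^n)
Step 2: By the root test, |a_n|^(1/n) = 4^(1/n) * 8 / (n^(6/n) * 50) -> 8/50 as n -> infinity (since 4^(1/n) -> 1 and n^(6/n) -> 1)
Step 3: R = 1/lim|a_n|^(1/n) = 50/8 = 25/4

25/4


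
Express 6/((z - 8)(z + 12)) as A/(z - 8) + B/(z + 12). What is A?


Step 1: Multiply both sides by (z - 8) and set z = 8
Step 2: A = 6 / (8 + 12)
Step 3: A = 6 / 20
Step 4: A = 3/10

3/10


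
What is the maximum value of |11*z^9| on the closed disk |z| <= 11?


Step 1: On |z| = 11, |f(z)| = 11 * |z|^9 = 11 * 11^9
Step 2: By maximum modulus principle, maximum is on boundary.
Step 3: Maximum = 11 * 2357947691 = 25937424601

25937424601


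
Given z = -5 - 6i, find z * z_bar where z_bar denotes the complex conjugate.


Step 1: conj(z) = -5 + 6i
Step 2: z * conj(z) = (-5)^2 + (-6)^2
Step 3: = 25 + 36 = 61

61


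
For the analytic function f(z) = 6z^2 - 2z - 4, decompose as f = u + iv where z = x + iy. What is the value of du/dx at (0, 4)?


Step 1: f(z) = 6(x+iy)^2 - 2(x+iy) - 4
Step 2: u = 6(x^2 - y^2) - 2x - 4
Step 3: u_x = 12x - 2
Step 4: At (0, 4): u_x = 0 - 2 = -2

-2


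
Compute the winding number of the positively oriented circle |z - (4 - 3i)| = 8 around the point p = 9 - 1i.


Step 1: Center c = (4, -3), radius = 8
Step 2: |p - c|^2 = 5^2 + 2^2 = 29
Step 3: r^2 = 64
Step 4: |p-c| < r so winding number = 1

1


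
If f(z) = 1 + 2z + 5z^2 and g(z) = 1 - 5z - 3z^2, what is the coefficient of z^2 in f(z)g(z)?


Step 1: z^2 term in f*g comes from: (1)*(-3z^2) + (2z)*(-5z) + (5z^2)*(1)
Step 2: = -3 - 10 + 5
Step 3: = -8

-8


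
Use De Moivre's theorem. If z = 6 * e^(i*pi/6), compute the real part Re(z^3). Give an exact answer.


Step 1: By De Moivre's theorem, z^3 = 6^3 * e^(i*3*pi/6) = 216 * (cos(pi/2) + i*sin(pi/2))
Step 2: |z|^3 = 6^3 = 216
Step 3: The angle pi/2 already lies in [0, 2*pi)
Step 4: cos(pi/2) = 0
Step 5: Re(z^3) = 216 * 0 = 0

0


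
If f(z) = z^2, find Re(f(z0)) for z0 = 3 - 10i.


Step 1: z0 = 3 - 10i
Step 2: z0^2 = 3^2 - (-10)^2 - 60i
Step 3: real part = 9 - 100 = -91

-91


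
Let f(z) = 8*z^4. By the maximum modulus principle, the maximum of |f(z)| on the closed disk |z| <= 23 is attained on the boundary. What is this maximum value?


Step 1: On |z| = 23, |f(z)| = 8 * |z|^4 = 8 * 23^4
Step 2: By maximum modulus principle, maximum is on boundary.
Step 3: Maximum = 8 * 279841 = 2238728

2238728


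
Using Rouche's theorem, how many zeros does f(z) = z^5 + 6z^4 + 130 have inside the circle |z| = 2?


Step 1: On |z| = 2 the three terms have sizes |z^5| = 2^5 = 32, |6z^4| = 6*2^4 = 96, |130| = 130
Step 2: The dominant term is g(z) = 130; let h(z) = z^5 + 6z^4 so f = g + h
Step 3: On |z| = 2: |g| = 130 and |h| <= 32 + 96 = 128
Step 4: Since 130 > 128, |h| < |g| on |z| = 2, so by Rouche f has the same number of zeros as g inside |z| < 2
Step 5: g(z) = 130 is a nonzero constant with no zeros inside |z| < 2. Answer = 0

0


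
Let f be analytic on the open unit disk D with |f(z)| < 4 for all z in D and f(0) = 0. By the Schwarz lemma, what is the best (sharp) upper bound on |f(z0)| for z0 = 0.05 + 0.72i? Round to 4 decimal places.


Step 1: g = f/4 maps D -> D with g(0) = 0, so by the Schwarz lemma |g(z)| <= |z|, i.e. |f(z)| <= 4|z|; this is sharp (f(z) = 4z).
Step 2: |z0|^2 = 0.05^2 + 0.72^2 = 0.5209
Step 3: |z0| = sqrt(0.5209) = 0.721734
Step 4: Best bound = 4 * |z0| = 4 * 0.721734 = 2.8869

2.8869


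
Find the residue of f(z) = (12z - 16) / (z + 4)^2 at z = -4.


Step 1: Pole of order 2 at z = -4
Step 2: Res = lim d/dz [(z + 4)^2 * f(z)] as z -> -4
Step 3: (z + 4)^2 * f(z) = 12z - 16
Step 4: d/dz[12z - 16] = 12

12


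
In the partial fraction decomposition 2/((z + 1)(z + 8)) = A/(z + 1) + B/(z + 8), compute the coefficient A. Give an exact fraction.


Step 1: Multiply both sides by (z + 1) and set z = -1
Step 2: A = 2 / (-1 + 8)
Step 3: A = 2 / 7
Step 4: A = 2/7

2/7


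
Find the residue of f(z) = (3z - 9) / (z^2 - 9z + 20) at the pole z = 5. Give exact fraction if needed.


Step 1: Q(z) = z^2 - 9z + 20 = (z - 5)(z - 4)
Step 2: Q'(z) = 2z - 9
Step 3: Q'(5) = 1, P(5) = 6
Step 4: Res = P(5)/Q'(5) = 6/1 = 6

6


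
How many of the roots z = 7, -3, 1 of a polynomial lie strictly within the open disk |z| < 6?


Step 1: Check each root:
  z = 7: |7| = 7 >= 6
  z = -3: |-3| = 3 < 6
  z = 1: |1| = 1 < 6
Step 2: Count = 2

2


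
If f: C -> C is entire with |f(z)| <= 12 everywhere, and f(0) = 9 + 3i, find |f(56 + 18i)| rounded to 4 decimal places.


Step 1: By Liouville's theorem, a bounded entire function is constant.
Step 2: f(z) = f(0) = 9 + 3i for all z.
Step 3: |f(w)| = |9 + 3i| = sqrt(81 + 9)
Step 4: = 9.4868

9.4868


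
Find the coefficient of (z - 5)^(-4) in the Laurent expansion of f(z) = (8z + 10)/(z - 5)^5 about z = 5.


Step 1: Write the numerator in powers of (z - 5): 8z + 10 = 8(z - 5) + (8*5 + 10) = 8(z - 5) + 50
Step 2: Divide by (z - 5)^5: f(z) = 50(z - 5)^(-5) + 8(z - 5)^(-4)
Step 3: This finite sum is the Laurent series of f about z = 5.
Step 4: Coefficient of (z - 5)^(-4) = coefficient of (z - 5) in the re-centred numerator = 8

8


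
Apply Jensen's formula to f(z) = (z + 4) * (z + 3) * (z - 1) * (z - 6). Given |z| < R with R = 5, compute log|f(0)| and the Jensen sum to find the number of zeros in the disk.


Jensen's formula: (1/2pi)*integral log|f(Re^it)|dt = log|f(0)| + sum_{|a_k|<R} log(R/|a_k|)
Step 1: f(0) = 4 * 3 * (-1) * (-6) = 72
Step 2: log|f(0)| = log|-4| + log|-3| + log|1| + log|6| = 4.2767
Step 3: Zeros inside |z| < 5: -4, -3, 1
Step 4: Jensen sum = log(5/4) + log(5/3) + log(5/1) = 2.3434
Step 5: n(R) = number of terms in the Jensen sum = count of zeros inside |z| < 5 = 3

3


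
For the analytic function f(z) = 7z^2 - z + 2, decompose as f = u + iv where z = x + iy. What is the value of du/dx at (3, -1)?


Step 1: f(z) = 7(x+iy)^2 - (x+iy) + 2
Step 2: u = 7(x^2 - y^2) - x + 2
Step 3: u_x = 14x - 1
Step 4: At (3, -1): u_x = 42 - 1 = 41

41


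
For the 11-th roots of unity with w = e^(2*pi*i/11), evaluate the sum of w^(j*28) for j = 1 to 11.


Step 1: The sum sum_{j=1}^{n} w^(k*j) equals n if n | k, else 0.
Step 2: Here n = 11, k = 28
Step 3: Does n divide k? 11 | 28 -> False
Step 4: Sum = 0

0


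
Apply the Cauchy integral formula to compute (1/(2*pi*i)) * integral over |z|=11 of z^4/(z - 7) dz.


Step 1: f(z) = z^4, a = 7 is inside |z| = 11
Step 2: By Cauchy integral formula: (1/(2pi*i)) * integral = f(a)
Step 3: f(7) = 7^4 = 2401

2401


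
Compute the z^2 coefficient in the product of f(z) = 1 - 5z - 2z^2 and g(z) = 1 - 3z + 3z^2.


Step 1: z^2 term in f*g comes from: (1)*(3z^2) + (-5z)*(-3z) + (-2z^2)*(1)
Step 2: = 3 + 15 - 2
Step 3: = 16

16


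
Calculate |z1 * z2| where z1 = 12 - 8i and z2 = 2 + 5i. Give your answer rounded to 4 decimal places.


Step 1: |z1| = sqrt(12^2 + (-8)^2) = sqrt(208)
Step 2: |z2| = sqrt(2^2 + 5^2) = sqrt(29)
Step 3: |z1*z2| = |z1|*|z2| = sqrt(208) * sqrt(29) = sqrt(208 * 29) = sqrt(6032)
Step 4: = 77.666

77.666


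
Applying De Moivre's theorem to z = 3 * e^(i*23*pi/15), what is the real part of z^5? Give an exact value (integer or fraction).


Step 1: By De Moivre's theorem, z^5 = 3^5 * e^(i*5*23*pi/15) = 243 * (cos(23*pi/3) + i*sin(23*pi/3))
Step 2: |z|^5 = 3^5 = 243
Step 3: Reduce the angle mod 2*pi: 23*pi/3 - 6*pi = 5*pi/3
Step 4: cos(5*pi/3) = 1/2
Step 5: Re(z^5) = 243 * 1/2 = 243/2

243/2


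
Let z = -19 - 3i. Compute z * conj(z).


Step 1: conj(z) = -19 + 3i
Step 2: z * conj(z) = (-19)^2 + (-3)^2
Step 3: = 361 + 9 = 370

370


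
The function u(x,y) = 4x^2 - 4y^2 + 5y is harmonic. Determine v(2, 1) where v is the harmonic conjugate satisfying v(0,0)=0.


Step 1: v_x = -u_y = 8y - 5
Step 2: v_y = u_x = 8x + 0
Step 3: v = 8xy - 5x + C
Step 4: v(0,0) = 0 => C = 0
Step 5: v(2, 1) = 6

6


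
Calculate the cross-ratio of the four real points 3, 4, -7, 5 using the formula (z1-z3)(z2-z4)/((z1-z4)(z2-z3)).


Step 1: (z1-z3)(z2-z4) = 10 * (-1) = -10
Step 2: (z1-z4)(z2-z3) = (-2) * 11 = -22
Step 3: Cross-ratio = 10/22 = 5/11

5/11


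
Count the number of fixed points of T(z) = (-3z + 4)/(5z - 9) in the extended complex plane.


Step 1: Fixed points satisfy T(z) = z
Step 2: 5z^2 - 6z - 4 = 0
Step 3: Discriminant = (-6)^2 - 4*5*(-4) = 116
Step 4: Number of fixed points = 2

2


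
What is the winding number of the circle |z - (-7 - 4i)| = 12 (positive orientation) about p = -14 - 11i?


Step 1: Center c = (-7, -4), radius = 12
Step 2: |p - c|^2 = (-7)^2 + (-7)^2 = 98
Step 3: r^2 = 144
Step 4: |p-c| < r so winding number = 1

1


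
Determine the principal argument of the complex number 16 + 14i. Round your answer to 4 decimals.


Step 1: z = 16 + 14i
Step 2: arg(z) = atan2(14, 16)
Step 3: arg(z) = 0.7188

0.7188


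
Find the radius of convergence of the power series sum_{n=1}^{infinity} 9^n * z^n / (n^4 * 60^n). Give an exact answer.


Step 1: General term a_n = 9^n / (n^4 * 60^n)
Step 2: By the root test, |a_n|^(1/n) = 9 / (n^(4/n) * 60) -> 9/60 as n -> infinity (since n^(4/n) -> 1)
Step 3: R = 1/lim|a_n|^(1/n) = 60/9 = 20/3

20/3


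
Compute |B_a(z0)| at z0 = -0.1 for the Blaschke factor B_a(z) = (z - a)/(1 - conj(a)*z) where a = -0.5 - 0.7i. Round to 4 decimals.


Step 1: Numerator z0 - a = -0.1 - (-0.5 - 0.7i) = 0.4 + 0.7i
Step 2: Denominator 1 - conj(a)*z0 = 1 - (-0.5 + 0.7i)*(-0.1) = 0.95 + 0.07i
Step 3: |z0 - a|^2 = 0.4^2 + 0.7^2 = 0.65; |1 - conj(a)*z0|^2 = 0.95^2 + 0.07^2 = 0.9074
Step 4: |B_a(-0.1)| = sqrt(0.65 / 0.9074) = sqrt(0.716332)
Step 5: = 0.8464

0.8464


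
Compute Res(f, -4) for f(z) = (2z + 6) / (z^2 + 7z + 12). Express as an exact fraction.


Step 1: Q(z) = z^2 + 7z + 12 = (z + 4)(z + 3)
Step 2: Q'(z) = 2z + 7
Step 3: Q'(-4) = -1, P(-4) = -2
Step 4: Res = P(-4)/Q'(-4) = -2/(-1) = 2

2


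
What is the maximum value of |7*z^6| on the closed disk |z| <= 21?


Step 1: On |z| = 21, |f(z)| = 7 * |z|^6 = 7 * 21^6
Step 2: By maximum modulus principle, maximum is on boundary.
Step 3: Maximum = 7 * 85766121 = 600362847

600362847


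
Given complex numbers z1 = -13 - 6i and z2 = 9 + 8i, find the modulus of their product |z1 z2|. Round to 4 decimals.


Step 1: |z1| = sqrt((-13)^2 + (-6)^2) = sqrt(205)
Step 2: |z2| = sqrt(9^2 + 8^2) = sqrt(145)
Step 3: |z1*z2| = |z1|*|z2| = sqrt(205) * sqrt(145) = sqrt(205 * 145) = sqrt(29725)
Step 4: = 172.4094

172.4094


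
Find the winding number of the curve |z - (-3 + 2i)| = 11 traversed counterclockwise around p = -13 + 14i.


Step 1: Center c = (-3, 2), radius = 11
Step 2: |p - c|^2 = (-10)^2 + 12^2 = 244
Step 3: r^2 = 121
Step 4: |p-c| > r so winding number = 0

0


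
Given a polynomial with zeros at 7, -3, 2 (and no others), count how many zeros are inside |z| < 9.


Step 1: Check each root:
  z = 7: |7| = 7 < 9
  z = -3: |-3| = 3 < 9
  z = 2: |2| = 2 < 9
Step 2: Count = 3

3


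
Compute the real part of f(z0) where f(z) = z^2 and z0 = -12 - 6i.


Step 1: z0 = -12 - 6i
Step 2: z0^2 = (-12)^2 - (-6)^2 + 144i
Step 3: real part = 144 - 36 = 108

108


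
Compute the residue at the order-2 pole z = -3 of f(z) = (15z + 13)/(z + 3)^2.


Step 1: Pole of order 2 at z = -3
Step 2: Res = lim d/dz [(z + 3)^2 * f(z)] as z -> -3
Step 3: (z + 3)^2 * f(z) = 15z + 13
Step 4: d/dz[15z + 13] = 15

15


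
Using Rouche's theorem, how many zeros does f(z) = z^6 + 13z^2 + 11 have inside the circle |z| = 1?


Step 1: On |z| = 1 the three terms have sizes |z^6| = 1^6 = 1, |13z^2| = 13*1^2 = 13, |11| = 11
Step 2: The dominant term is g(z) = 13z^2; let h(z) = z^6 + 11 so f = g + h
Step 3: On |z| = 1: |g| = 13 and |h| <= 1 + 11 = 12
Step 4: Since 13 > 12, |h| < |g| on |z| = 1, so by Rouche f has the same number of zeros as g inside |z| < 1
Step 5: g(z) = 13z^2 has 2 zeros (at the origin, multiplicity 2) inside |z| < 1. Answer = 2

2


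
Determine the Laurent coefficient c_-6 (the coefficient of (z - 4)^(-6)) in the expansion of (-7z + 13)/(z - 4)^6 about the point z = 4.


Step 1: Write the numerator in powers of (z - 4): -7z + 13 = -7(z - 4) + (-7*4 + 13) = -7(z - 4) - 15
Step 2: Divide by (z - 4)^6: f(z) = -15(z - 4)^(-6) - 7(z - 4)^(-5)
Step 3: This finite sum is the Laurent series of f about z = 4.
Step 4: Coefficient of (z - 4)^(-6) = -7*4 + 13 = -15

-15


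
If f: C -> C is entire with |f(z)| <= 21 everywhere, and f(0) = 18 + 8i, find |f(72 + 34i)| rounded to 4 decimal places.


Step 1: By Liouville's theorem, a bounded entire function is constant.
Step 2: f(z) = f(0) = 18 + 8i for all z.
Step 3: |f(w)| = |18 + 8i| = sqrt(324 + 64)
Step 4: = 19.6977

19.6977


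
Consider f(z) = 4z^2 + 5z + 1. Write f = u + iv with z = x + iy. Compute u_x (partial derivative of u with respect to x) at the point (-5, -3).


Step 1: f(z) = 4(x+iy)^2 + 5(x+iy) + 1
Step 2: u = 4(x^2 - y^2) + 5x + 1
Step 3: u_x = 8x + 5
Step 4: At (-5, -3): u_x = -40 + 5 = -35

-35


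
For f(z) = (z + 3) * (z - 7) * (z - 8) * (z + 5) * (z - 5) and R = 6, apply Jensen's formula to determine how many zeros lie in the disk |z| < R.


Jensen's formula: (1/2pi)*integral log|f(Re^it)|dt = log|f(0)| + sum_{|a_k|<R} log(R/|a_k|)
Step 1: f(0) = 3 * (-7) * (-8) * 5 * (-5) = -4200
Step 2: log|f(0)| = log|-3| + log|7| + log|8| + log|-5| + log|5| = 8.3428
Step 3: Zeros inside |z| < 6: -3, -5, 5
Step 4: Jensen sum = log(6/3) + log(6/5) + log(6/5) = 1.0578
Step 5: n(R) = number of terms in the Jensen sum = count of zeros inside |z| < 6 = 3

3


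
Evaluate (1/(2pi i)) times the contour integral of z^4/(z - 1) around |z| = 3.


Step 1: f(z) = z^4, a = 1 is inside |z| = 3
Step 2: By Cauchy integral formula: (1/(2pi*i)) * integral = f(a)
Step 3: f(1) = 1^4 = 1

1


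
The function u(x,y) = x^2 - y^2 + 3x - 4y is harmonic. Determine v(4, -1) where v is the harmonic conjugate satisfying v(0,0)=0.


Step 1: v_x = -u_y = 2y + 4
Step 2: v_y = u_x = 2x + 3
Step 3: v = 2xy + 4x + 3y + C
Step 4: v(0,0) = 0 => C = 0
Step 5: v(4, -1) = 5

5
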